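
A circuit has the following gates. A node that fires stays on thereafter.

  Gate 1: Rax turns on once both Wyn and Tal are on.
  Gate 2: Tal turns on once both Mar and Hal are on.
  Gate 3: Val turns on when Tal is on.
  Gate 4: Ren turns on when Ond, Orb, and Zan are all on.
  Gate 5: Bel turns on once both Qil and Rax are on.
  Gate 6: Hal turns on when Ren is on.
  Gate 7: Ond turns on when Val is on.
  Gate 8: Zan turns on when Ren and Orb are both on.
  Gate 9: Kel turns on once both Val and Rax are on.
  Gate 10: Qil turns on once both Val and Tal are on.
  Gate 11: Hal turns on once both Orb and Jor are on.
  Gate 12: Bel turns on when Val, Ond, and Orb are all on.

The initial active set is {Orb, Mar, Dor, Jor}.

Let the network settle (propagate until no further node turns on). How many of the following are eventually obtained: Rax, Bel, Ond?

2

Gate 11: Orb and Jor on → Hal on.
Gate 2: Mar and Hal on → Tal on.
Tal is on, so Val turns on (Gate 3).
Val is on, so Ond turns on (Gate 7).
Gate 12: Val, Ond, and Orb on → Bel on.
Rax would need Wyn and Tal (Gate 1), but Wyn never turns on.
Bel: reached.
Ond: reached.
Reached: Bel and Ond — 2 of the 3.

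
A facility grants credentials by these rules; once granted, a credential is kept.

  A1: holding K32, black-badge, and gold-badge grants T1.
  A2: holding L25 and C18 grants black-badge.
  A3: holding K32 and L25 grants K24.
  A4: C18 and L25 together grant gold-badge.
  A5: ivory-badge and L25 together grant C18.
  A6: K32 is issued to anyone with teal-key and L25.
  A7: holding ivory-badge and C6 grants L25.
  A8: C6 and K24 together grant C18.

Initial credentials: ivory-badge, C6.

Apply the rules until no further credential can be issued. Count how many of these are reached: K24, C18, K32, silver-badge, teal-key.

Holding ivory-badge and C6 grants L25 (A7).
Holding ivory-badge and L25 grants C18 (A5).
K24 would need K32 and L25 (A3), but K32 is never granted.
C18: reached.
K32 would need teal-key and L25 (A6), but teal-key is never granted.
No rule produces silver-badge, and it is not given.
No rule produces teal-key, and it is not given.
Reached: C18 — 1 of the 5.

1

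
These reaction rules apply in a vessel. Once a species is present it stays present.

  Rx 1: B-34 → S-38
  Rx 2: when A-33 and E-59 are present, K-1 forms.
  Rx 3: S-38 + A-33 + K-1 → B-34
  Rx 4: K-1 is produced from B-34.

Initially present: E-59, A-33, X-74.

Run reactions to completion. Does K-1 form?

A-33 and E-59 present → K-1 forms (Rx 2).

Yes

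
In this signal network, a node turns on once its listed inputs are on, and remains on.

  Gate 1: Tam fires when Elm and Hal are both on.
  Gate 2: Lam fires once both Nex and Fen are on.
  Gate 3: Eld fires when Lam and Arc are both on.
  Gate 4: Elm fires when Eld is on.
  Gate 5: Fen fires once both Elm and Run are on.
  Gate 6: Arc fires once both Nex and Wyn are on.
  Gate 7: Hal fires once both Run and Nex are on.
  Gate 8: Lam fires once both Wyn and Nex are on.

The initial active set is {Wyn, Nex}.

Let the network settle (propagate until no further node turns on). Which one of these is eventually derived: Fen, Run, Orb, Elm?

Gate 8: Wyn and Nex on → Lam on.
Gate 6: Nex and Wyn on → Arc on.
Lam and Arc are on, so Eld fires (Gate 3).
Gate 4: Eld on → Elm on.
No rule produces Orb, and it is not given. Fen would need Elm and Run (Gate 5), but Run never turns on. No rule produces Run, and it is not given.

Elm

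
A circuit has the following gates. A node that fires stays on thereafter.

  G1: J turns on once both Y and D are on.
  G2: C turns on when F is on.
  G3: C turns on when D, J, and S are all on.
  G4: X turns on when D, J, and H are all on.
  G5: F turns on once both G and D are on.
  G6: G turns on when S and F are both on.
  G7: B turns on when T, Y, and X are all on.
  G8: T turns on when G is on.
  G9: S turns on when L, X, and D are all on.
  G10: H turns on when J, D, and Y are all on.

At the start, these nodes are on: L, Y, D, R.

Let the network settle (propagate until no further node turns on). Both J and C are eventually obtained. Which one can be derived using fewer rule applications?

J

J: Y and D are on, so J turns on (G1). [1 rule application]
C: G1: Y and D on → J on. J, D, and Y are on, so H turns on (G10). D, J, and H are on, so X turns on (G4). G9: L, X, and D on → S on. G3: D, J, and S on → C on. [5 rule applications]
J needs fewer.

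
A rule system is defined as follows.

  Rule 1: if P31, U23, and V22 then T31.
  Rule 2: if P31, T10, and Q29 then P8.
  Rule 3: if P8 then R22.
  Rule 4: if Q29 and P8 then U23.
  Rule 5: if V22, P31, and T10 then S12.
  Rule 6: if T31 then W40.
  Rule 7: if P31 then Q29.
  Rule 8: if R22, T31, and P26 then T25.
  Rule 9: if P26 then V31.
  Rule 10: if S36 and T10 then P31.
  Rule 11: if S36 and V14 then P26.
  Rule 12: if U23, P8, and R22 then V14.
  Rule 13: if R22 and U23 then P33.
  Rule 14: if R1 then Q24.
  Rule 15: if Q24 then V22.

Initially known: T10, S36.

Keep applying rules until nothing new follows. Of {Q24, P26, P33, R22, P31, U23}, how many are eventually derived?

5

S36 and T10 hold, so P31 follows (Rule 10).
P31 holds, so Q29 follows (Rule 7).
P31, T10, and Q29 hold, so P8 follows (Rule 2).
Q29 and P8 hold, so U23 follows (Rule 4).
From P8, Rule 3 gives R22.
From U23, P8, and R22, Rule 12 gives V14.
From R22 and U23, Rule 13 gives P33.
S36 and V14 hold, so P26 follows (Rule 11).
Q24 would need R1 (Rule 14), but R1 is never established.
P26: reached.
P33: reached.
R22: reached.
P31: reached.
U23: reached.
Reached: P26, P33, R22, P31, and U23 — 5 of the 6.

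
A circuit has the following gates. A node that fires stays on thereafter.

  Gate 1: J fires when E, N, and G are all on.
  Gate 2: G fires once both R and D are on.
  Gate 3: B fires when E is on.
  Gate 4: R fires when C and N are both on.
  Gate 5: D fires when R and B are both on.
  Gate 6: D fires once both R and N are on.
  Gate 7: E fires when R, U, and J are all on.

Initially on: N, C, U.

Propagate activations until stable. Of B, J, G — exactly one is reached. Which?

C and N are on, so R fires (Gate 4).
Gate 6: R and N on → D on.
R and D are on, so G fires (Gate 2).
J would need E, N, and G (Gate 1), but E never turns on. B would need E (Gate 3), but E never turns on.

G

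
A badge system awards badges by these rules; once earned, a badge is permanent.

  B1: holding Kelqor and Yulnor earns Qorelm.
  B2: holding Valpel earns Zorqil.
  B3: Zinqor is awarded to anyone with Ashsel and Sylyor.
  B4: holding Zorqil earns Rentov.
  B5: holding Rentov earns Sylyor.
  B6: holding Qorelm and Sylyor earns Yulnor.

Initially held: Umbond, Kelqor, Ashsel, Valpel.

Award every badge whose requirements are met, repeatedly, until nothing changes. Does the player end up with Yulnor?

No

Yulnor would need Qorelm and Sylyor (B6), but Qorelm is never earned.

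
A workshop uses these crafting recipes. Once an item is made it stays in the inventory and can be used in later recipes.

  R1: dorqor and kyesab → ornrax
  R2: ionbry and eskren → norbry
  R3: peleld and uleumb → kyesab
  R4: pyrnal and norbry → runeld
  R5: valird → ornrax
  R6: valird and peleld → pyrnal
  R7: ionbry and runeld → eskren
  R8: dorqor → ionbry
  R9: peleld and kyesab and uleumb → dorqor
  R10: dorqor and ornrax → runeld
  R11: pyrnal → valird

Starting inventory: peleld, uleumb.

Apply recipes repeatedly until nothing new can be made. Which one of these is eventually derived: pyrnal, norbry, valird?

norbry

Using R3, peleld and uleumb make kyesab.
peleld and kyesab and uleumb → dorqor (R9).
dorqor and kyesab → ornrax (R1).
Using R8, dorqor makes ionbry.
Using R10, dorqor and ornrax make runeld.
ionbry and runeld → eskren (R7).
Using R2, ionbry and eskren make norbry.
valird would need pyrnal (R11), but pyrnal is never obtained. pyrnal would need valird and peleld (R6), but valird is never obtained.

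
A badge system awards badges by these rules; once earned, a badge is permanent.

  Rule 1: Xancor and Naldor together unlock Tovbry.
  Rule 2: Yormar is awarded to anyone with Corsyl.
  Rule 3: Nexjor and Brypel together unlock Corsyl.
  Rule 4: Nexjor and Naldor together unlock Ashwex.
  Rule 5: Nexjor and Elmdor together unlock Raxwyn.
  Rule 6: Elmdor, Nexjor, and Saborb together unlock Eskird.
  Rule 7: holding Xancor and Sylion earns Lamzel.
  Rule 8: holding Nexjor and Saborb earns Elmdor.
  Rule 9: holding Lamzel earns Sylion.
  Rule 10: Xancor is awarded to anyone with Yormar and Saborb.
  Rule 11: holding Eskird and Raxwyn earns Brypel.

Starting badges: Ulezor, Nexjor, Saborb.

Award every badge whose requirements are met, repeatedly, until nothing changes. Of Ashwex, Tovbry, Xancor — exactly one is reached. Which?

With Nexjor and Saborb, Elmdor is earned (Rule 8).
With Elmdor, Nexjor, and Saborb, Eskird is earned (Rule 6).
With Nexjor and Elmdor, Raxwyn is earned (Rule 5).
With Eskird and Raxwyn, Brypel is earned (Rule 11).
With Nexjor and Brypel, Corsyl is earned (Rule 3).
With Corsyl, Yormar is earned (Rule 2).
With Yormar and Saborb, Xancor is earned (Rule 10).
Ashwex would need Nexjor and Naldor (Rule 4), but Naldor is never earned. Tovbry would need Xancor and Naldor (Rule 1), but Naldor is never earned.

Xancor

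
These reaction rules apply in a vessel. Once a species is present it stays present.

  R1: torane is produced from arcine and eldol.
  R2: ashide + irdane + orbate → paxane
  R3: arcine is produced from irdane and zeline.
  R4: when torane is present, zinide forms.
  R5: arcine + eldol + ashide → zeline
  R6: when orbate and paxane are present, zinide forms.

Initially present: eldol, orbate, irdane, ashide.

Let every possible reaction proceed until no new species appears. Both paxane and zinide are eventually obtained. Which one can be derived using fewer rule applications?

paxane: ashide, irdane, and orbate present → paxane forms (R2). [1 rule application]
zinide: ashide, irdane, and orbate present → paxane forms (R2). orbate and paxane present → zinide forms (R6). [2 rule applications]
paxane needs fewer.

paxane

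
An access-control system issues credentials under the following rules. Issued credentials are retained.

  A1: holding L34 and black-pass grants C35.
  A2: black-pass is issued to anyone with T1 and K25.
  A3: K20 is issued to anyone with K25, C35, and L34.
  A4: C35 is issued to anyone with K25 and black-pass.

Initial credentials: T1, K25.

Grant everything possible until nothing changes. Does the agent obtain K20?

No

K20 would need K25, C35, and L34 (A3), but L34 is never granted.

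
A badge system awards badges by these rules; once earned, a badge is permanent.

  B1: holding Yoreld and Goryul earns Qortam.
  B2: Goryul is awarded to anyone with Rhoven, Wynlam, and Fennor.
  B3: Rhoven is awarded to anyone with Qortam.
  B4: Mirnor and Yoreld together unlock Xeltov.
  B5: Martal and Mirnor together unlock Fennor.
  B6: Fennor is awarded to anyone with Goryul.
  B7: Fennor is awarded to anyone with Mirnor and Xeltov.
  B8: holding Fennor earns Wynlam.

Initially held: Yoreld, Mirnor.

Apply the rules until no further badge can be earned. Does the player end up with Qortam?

No

Qortam would need Yoreld and Goryul (B1), but Goryul is never earned.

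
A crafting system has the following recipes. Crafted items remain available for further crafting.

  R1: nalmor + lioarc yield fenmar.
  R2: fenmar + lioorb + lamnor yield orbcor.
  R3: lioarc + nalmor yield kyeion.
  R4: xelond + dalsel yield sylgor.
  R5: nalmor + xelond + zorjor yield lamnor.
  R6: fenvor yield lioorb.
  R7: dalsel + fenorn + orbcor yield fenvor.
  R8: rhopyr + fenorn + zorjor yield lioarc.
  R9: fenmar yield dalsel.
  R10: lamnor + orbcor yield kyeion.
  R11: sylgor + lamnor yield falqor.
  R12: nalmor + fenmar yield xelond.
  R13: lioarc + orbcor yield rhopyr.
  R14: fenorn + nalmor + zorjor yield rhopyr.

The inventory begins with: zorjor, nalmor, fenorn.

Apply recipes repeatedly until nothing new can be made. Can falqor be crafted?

Yes

Using R14, fenorn, nalmor, and zorjor make rhopyr.
rhopyr + fenorn + zorjor → lioarc (R8).
nalmor + lioarc → fenmar (R1).
Using R9, fenmar makes dalsel.
Using R12, nalmor and fenmar make xelond.
nalmor + xelond + zorjor → lamnor (R5).
Using R4, xelond and dalsel make sylgor.
Using R11, sylgor and lamnor make falqor.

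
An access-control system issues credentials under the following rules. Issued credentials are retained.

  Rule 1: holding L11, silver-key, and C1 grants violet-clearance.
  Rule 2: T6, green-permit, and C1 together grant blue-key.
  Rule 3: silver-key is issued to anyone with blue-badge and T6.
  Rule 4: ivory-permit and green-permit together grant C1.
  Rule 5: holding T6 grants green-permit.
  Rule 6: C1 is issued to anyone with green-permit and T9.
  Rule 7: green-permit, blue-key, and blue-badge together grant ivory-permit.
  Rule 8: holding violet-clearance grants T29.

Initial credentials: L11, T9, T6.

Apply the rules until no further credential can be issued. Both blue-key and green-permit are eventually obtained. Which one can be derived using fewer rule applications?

green-permit: Holding T6 grants green-permit (Rule 5). [1 rule application]
blue-key: Holding T6 grants green-permit (Rule 5). Holding green-permit and T9 grants C1 (Rule 6). Holding T6, green-permit, and C1 grants blue-key (Rule 2). [3 rule applications]
green-permit needs fewer.

green-permit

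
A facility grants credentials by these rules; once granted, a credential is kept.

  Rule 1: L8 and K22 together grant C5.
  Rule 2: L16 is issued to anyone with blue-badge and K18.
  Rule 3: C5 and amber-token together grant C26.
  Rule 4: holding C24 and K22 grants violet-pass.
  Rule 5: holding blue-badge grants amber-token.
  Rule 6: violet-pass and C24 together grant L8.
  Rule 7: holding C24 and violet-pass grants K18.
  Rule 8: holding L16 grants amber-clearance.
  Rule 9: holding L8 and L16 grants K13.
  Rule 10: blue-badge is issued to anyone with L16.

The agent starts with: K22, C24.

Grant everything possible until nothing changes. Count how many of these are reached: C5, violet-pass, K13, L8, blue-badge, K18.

4

Holding C24 and K22 grants violet-pass (Rule 4).
Holding C24 and violet-pass grants K18 (Rule 7).
Holding violet-pass and C24 grants L8 (Rule 6).
Holding L8 and K22 grants C5 (Rule 1).
C5: reached.
violet-pass: reached.
K13 would need L8 and L16 (Rule 9), but L16 is never granted.
L8: reached.
blue-badge would need L16 (Rule 10), but L16 is never granted.
K18: reached.
Reached: C5, violet-pass, L8, and K18 — 4 of the 6.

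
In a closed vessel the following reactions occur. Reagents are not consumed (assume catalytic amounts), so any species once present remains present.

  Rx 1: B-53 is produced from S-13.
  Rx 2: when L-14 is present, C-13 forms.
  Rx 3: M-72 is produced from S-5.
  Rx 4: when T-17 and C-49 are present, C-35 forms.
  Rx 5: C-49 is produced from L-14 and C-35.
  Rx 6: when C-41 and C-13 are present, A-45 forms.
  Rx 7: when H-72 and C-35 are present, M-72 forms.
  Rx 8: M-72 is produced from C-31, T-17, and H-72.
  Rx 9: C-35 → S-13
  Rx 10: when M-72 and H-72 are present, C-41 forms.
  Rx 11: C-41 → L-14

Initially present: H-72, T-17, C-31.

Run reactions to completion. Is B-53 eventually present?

No

B-53 would need S-13 (Rx 1), but S-13 never forms.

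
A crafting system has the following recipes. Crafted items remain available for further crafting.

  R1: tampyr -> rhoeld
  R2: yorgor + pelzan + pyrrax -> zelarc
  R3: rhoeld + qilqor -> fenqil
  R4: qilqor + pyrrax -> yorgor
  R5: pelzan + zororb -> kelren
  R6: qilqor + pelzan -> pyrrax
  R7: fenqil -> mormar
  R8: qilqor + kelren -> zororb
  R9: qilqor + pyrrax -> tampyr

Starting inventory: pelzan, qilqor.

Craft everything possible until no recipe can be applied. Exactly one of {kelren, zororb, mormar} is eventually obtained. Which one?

mormar

qilqor + pelzan -> pyrrax (R6).
qilqor + pyrrax -> tampyr (R9).
Using R1, tampyr makes rhoeld.
Using R3, rhoeld and qilqor make fenqil.
fenqil -> mormar (R7).
kelren would need pelzan and zororb (R5), but zororb is never obtained. zororb would need qilqor and kelren (R8), but kelren is never obtained.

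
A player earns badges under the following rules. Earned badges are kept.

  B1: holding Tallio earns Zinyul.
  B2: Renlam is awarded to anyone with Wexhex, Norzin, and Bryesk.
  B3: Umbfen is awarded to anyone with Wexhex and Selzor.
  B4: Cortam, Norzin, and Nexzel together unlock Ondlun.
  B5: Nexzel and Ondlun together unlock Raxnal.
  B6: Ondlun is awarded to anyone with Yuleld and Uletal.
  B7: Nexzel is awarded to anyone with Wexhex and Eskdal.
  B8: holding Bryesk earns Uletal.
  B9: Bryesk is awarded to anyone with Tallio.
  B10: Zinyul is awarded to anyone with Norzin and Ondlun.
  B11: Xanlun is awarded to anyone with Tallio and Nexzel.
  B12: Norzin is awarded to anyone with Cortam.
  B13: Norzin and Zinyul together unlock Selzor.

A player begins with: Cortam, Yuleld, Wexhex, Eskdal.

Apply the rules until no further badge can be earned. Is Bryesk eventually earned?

Bryesk would need Tallio (B9), but Tallio is never earned.

No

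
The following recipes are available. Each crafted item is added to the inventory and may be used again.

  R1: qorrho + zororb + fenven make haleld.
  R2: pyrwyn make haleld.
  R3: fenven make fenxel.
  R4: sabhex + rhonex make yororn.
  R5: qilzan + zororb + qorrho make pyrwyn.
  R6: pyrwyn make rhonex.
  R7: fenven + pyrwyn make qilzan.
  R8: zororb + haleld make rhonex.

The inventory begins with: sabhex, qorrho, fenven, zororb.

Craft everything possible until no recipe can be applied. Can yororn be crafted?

qorrho + zororb + fenven → haleld (R1).
zororb + haleld → rhonex (R8).
Using R4, sabhex and rhonex make yororn.

Yes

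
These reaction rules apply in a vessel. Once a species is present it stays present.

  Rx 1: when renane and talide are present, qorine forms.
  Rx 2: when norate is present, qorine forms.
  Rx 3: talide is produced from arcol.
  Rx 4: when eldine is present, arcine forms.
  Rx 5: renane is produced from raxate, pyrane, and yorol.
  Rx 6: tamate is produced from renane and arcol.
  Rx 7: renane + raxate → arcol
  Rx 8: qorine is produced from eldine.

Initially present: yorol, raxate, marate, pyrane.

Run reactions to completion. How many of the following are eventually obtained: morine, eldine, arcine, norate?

0

No rule produces morine, and it is not given.
No rule produces eldine, and it is not given.
arcine would need eldine (Rx 4), but eldine never forms.
No rule produces norate, and it is not given.
None of the 4 are reached.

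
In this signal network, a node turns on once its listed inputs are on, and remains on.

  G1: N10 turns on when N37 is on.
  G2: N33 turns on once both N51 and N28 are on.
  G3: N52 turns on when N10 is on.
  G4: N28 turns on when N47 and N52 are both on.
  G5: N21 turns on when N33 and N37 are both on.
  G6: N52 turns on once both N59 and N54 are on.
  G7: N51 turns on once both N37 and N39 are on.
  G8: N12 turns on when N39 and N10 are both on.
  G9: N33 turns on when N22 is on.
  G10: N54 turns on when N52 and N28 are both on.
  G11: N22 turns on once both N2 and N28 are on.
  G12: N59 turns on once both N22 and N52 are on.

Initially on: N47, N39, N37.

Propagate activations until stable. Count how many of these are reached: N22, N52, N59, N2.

1

N37 is on, so N10 turns on (G1).
N10 is on, so N52 turns on (G3).
N22 would need N2 and N28 (G11), but N2 never turns on.
N52: reached.
N59 would need N22 and N52 (G12), but N22 never turns on.
No rule produces N2, and it is not given.
Reached: N52 — 1 of the 4.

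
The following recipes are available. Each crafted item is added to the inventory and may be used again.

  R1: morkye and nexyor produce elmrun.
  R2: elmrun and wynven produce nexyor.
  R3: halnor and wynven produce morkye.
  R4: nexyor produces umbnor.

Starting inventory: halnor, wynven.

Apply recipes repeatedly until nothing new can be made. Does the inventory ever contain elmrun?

No

elmrun would need morkye and nexyor (R1), but nexyor is never obtained.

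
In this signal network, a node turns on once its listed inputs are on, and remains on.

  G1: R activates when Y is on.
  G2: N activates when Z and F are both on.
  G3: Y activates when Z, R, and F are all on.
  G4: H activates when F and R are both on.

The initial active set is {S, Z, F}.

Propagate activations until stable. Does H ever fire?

No

H would need F and R (G4), but R never turns on.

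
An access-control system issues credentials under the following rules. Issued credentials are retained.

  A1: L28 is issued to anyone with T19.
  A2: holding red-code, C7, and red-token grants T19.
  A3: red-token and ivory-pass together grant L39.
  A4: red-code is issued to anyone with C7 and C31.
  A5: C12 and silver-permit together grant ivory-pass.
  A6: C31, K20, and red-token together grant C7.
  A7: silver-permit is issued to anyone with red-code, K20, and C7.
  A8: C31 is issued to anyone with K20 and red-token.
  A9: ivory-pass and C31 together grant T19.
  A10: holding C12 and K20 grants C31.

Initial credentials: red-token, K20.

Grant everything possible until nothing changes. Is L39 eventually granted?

L39 would need red-token and ivory-pass (A3), but ivory-pass is never granted.

No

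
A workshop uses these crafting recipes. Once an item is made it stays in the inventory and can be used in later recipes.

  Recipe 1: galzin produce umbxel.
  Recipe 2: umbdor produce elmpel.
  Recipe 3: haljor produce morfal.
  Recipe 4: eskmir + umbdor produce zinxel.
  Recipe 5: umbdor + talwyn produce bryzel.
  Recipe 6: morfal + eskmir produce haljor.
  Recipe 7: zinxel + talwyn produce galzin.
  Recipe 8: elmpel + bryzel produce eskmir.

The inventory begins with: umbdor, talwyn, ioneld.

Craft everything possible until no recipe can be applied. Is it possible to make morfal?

No

morfal would need haljor (Recipe 3), but haljor is never obtained.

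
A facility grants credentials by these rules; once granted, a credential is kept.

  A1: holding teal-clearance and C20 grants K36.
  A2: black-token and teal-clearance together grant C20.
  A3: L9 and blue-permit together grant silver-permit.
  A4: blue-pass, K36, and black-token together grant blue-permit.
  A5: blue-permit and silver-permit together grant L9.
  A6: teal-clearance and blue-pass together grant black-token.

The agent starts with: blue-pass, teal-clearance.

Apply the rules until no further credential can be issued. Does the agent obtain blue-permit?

Yes

Holding teal-clearance and blue-pass grants black-token (A6).
Holding black-token and teal-clearance grants C20 (A2).
Holding teal-clearance and C20 grants K36 (A1).
Holding blue-pass, K36, and black-token grants blue-permit (A4).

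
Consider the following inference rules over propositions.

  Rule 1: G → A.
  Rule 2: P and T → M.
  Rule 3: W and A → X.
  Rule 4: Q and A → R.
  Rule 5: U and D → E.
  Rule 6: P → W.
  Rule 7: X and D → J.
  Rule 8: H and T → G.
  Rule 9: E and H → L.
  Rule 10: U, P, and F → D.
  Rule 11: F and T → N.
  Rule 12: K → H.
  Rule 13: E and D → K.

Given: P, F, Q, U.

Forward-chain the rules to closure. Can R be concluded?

No

R would need Q and A (Rule 4), but A is never established.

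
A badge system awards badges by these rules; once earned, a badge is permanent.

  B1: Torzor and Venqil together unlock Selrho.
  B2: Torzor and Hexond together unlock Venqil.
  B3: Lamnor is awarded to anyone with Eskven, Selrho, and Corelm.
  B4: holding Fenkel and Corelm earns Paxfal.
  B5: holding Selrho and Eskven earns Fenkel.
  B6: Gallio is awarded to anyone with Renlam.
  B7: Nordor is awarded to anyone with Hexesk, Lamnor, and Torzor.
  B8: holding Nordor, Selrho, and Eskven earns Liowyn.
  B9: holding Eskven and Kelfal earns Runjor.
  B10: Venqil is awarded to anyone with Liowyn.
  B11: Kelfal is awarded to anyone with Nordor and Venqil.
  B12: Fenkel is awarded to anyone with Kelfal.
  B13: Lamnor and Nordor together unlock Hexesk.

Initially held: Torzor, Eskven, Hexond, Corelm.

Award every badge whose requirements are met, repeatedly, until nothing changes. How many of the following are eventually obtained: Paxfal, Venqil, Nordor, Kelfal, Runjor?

With Torzor and Hexond, Venqil is earned (B2).
With Torzor and Venqil, Selrho is earned (B1).
With Selrho and Eskven, Fenkel is earned (B5).
With Fenkel and Corelm, Paxfal is earned (B4).
Paxfal: reached.
Venqil: reached.
Nordor would need Hexesk, Lamnor, and Torzor (B7), but Hexesk is never earned.
Kelfal would need Nordor and Venqil (B11), but Nordor is never earned.
Runjor would need Eskven and Kelfal (B9), but Kelfal is never earned.
Reached: Paxfal and Venqil — 2 of the 5.

2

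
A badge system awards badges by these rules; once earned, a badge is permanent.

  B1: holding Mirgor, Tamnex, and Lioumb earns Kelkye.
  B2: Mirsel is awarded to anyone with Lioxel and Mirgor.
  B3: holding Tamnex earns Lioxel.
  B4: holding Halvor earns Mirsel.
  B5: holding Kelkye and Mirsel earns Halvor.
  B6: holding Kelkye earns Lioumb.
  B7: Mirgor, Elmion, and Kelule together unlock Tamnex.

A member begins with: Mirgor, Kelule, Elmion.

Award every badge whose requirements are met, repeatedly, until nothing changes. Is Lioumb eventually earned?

Lioumb would need Kelkye (B6), but Kelkye is never earned.

No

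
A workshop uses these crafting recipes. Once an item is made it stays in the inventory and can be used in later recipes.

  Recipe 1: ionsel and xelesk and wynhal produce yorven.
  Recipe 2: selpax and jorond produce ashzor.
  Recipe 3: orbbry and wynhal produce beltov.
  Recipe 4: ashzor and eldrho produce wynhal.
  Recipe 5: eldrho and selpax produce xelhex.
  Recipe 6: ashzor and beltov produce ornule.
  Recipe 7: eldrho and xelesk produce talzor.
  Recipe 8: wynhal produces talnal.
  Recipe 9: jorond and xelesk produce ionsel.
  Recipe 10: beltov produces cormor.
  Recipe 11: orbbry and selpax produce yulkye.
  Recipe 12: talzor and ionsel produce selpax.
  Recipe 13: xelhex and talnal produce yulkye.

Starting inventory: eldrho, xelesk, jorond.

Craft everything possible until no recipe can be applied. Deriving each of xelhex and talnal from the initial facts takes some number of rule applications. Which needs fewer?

xelhex: Using Recipe 9, jorond and xelesk make ionsel. eldrho and xelesk → talzor (Recipe 7). Using Recipe 12, talzor and ionsel make selpax. eldrho and selpax → xelhex (Recipe 5). [4 rule applications]
talnal: Using Recipe 9, jorond and xelesk make ionsel. Using Recipe 7, eldrho and xelesk make talzor. Using Recipe 12, talzor and ionsel make selpax. selpax and jorond → ashzor (Recipe 2). Using Recipe 4, ashzor and eldrho make wynhal. Using Recipe 8, wynhal makes talnal. [6 rule applications]
xelhex needs fewer.

xelhex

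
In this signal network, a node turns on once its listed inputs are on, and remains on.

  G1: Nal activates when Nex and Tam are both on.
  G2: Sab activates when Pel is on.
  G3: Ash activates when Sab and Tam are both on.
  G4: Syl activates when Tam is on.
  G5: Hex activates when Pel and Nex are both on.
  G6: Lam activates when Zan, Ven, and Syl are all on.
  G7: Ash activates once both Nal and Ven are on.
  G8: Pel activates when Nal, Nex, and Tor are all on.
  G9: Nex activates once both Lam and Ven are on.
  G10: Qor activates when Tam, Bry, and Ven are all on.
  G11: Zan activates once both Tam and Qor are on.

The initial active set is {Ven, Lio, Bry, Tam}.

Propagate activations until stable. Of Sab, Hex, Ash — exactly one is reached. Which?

Ash

Tam, Bry, and Ven are on, so Qor activates (G10).
G4: Tam on → Syl on.
G11: Tam and Qor on → Zan on.
Zan, Ven, and Syl are on, so Lam activates (G6).
G9: Lam and Ven on → Nex on.
G1: Nex and Tam on → Nal on.
Nal and Ven are on, so Ash activates (G7).
Hex would need Pel and Nex (G5), but Pel never turns on. Sab would need Pel (G2), but Pel never turns on.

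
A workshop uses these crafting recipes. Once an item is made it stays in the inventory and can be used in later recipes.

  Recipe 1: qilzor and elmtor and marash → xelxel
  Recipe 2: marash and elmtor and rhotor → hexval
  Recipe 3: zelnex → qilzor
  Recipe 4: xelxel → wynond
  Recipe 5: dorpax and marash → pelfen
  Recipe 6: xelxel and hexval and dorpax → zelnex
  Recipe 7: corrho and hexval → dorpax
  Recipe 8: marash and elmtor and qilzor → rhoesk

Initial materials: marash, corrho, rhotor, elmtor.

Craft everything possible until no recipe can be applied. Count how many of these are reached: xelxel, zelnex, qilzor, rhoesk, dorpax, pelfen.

2

Using Recipe 2, marash, elmtor, and rhotor make hexval.
corrho and hexval → dorpax (Recipe 7).
Using Recipe 5, dorpax and marash make pelfen.
xelxel would need qilzor, elmtor, and marash (Recipe 1), but qilzor is never obtained.
zelnex would need xelxel, hexval, and dorpax (Recipe 6), but xelxel is never obtained.
qilzor would need zelnex (Recipe 3), but zelnex is never obtained.
rhoesk would need marash, elmtor, and qilzor (Recipe 8), but qilzor is never obtained.
dorpax: reached.
pelfen: reached.
Reached: dorpax and pelfen — 2 of the 6.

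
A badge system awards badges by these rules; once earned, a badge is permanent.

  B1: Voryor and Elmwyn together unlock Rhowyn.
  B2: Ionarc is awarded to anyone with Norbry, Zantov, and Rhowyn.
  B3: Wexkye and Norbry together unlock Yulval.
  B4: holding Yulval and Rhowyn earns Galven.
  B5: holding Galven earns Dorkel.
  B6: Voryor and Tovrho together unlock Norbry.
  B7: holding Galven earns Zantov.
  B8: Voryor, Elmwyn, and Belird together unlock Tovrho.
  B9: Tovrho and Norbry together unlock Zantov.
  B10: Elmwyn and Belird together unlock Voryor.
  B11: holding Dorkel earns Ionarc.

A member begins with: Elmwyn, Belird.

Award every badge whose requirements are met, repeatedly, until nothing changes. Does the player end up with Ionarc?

With Elmwyn and Belird, Voryor is earned (B10).
With Voryor, Elmwyn, and Belird, Tovrho is earned (B8).
With Voryor and Elmwyn, Rhowyn is earned (B1).
With Voryor and Tovrho, Norbry is earned (B6).
With Tovrho and Norbry, Zantov is earned (B9).
With Norbry, Zantov, and Rhowyn, Ionarc is earned (B2).

Yes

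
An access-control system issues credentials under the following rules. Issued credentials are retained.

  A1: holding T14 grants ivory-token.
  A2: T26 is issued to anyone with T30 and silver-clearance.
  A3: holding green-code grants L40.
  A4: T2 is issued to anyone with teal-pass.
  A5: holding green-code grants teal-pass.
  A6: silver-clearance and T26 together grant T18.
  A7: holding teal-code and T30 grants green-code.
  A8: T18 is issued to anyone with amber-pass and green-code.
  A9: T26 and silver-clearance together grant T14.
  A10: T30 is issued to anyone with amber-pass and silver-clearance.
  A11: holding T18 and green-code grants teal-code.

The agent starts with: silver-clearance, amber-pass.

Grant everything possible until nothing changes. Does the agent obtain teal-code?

No

teal-code would need T18 and green-code (A11), but green-code is never granted.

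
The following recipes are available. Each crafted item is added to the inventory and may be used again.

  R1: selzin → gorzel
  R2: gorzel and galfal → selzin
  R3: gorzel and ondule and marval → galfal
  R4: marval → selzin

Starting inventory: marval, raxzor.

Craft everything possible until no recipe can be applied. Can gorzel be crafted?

Yes

marval → selzin (R4).
Using R1, selzin makes gorzel.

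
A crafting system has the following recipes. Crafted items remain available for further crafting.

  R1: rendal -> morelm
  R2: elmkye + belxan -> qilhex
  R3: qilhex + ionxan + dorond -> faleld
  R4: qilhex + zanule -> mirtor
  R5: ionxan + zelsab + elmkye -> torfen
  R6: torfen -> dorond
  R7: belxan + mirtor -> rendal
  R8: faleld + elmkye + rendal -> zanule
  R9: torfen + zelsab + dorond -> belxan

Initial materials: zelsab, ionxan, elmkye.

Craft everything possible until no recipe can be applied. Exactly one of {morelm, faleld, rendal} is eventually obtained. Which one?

Using R5, ionxan, zelsab, and elmkye make torfen.
torfen -> dorond (R6).
Using R9, torfen, zelsab, and dorond make belxan.
Using R2, elmkye and belxan make qilhex.
Using R3, qilhex, ionxan, and dorond make faleld.
morelm would need rendal (R1), but rendal is never obtained. rendal would need belxan and mirtor (R7), but mirtor is never obtained.

faleld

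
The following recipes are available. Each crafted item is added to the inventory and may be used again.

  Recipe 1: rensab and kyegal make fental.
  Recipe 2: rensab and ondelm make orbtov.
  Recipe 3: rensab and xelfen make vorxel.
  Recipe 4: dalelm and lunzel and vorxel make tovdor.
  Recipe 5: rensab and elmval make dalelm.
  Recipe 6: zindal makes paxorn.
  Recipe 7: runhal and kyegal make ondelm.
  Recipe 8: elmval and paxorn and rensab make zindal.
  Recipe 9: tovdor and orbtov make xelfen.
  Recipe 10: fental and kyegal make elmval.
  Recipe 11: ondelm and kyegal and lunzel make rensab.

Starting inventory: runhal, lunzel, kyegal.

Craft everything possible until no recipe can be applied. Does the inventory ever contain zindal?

zindal would need elmval, paxorn, and rensab (Recipe 8), but paxorn is never obtained.

No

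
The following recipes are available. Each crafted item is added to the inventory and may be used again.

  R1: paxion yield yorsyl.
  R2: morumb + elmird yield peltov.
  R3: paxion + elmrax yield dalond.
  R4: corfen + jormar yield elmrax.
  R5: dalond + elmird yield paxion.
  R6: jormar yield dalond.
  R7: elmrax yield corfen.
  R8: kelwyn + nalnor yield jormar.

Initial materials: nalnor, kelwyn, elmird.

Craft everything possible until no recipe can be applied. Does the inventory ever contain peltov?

peltov would need morumb and elmird (R2), but morumb is never obtained.

No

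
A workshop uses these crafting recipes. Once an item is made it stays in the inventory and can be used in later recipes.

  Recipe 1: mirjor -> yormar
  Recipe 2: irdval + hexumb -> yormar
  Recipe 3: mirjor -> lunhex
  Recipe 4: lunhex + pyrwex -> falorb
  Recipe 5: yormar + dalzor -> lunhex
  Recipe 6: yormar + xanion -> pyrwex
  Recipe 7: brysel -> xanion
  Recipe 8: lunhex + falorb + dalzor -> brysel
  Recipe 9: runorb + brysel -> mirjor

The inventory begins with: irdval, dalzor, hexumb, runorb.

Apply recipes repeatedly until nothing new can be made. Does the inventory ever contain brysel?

No

brysel would need lunhex, falorb, and dalzor (Recipe 8), but falorb is never obtained.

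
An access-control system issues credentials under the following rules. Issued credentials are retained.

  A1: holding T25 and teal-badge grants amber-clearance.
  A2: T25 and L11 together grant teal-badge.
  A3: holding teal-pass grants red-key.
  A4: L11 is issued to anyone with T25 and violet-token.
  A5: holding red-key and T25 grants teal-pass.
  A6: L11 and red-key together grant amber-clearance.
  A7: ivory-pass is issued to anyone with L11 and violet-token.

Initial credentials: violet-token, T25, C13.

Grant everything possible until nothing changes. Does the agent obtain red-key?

No

red-key would need teal-pass (A3), but teal-pass is never granted.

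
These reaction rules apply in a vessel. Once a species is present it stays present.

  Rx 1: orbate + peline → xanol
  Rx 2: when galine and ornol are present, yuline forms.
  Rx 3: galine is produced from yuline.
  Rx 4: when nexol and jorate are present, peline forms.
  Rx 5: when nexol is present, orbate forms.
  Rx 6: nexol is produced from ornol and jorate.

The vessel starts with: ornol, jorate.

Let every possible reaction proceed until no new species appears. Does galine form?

No

galine would need yuline (Rx 3), but yuline never forms.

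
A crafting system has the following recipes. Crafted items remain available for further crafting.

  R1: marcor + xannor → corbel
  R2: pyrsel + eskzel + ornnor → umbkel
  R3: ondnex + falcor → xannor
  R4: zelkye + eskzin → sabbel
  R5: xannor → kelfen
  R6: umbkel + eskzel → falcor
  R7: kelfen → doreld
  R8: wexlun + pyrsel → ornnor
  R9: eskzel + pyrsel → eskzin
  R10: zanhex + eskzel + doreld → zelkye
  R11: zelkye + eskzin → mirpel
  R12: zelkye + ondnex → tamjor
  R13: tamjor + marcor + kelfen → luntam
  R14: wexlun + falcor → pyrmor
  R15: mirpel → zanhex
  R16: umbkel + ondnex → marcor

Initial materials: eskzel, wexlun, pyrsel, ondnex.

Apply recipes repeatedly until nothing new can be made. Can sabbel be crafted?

No

sabbel would need zelkye and eskzin (R4), but zelkye is never obtained.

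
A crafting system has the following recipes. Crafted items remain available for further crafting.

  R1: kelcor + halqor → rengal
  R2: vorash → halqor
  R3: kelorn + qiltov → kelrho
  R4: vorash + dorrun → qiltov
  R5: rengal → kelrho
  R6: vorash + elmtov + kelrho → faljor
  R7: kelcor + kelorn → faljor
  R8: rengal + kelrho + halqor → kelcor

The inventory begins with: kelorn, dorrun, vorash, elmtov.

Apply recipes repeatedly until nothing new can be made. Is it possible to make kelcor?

kelcor would need rengal, kelrho, and halqor (R8), but rengal is never obtained.

No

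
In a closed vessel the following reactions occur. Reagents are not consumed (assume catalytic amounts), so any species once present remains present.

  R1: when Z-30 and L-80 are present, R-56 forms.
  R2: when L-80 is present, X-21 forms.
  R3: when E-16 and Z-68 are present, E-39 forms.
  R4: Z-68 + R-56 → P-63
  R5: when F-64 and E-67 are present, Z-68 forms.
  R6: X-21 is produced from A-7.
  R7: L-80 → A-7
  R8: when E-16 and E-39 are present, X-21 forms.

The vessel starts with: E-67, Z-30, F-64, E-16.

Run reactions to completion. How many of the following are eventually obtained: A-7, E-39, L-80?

F-64 and E-67 present → Z-68 forms (R5).
E-16 and Z-68 present → E-39 forms (R3).
A-7 would need L-80 (R7), but L-80 never forms.
E-39: reached.
No rule produces L-80, and it is not given.
Reached: E-39 — 1 of the 3.

1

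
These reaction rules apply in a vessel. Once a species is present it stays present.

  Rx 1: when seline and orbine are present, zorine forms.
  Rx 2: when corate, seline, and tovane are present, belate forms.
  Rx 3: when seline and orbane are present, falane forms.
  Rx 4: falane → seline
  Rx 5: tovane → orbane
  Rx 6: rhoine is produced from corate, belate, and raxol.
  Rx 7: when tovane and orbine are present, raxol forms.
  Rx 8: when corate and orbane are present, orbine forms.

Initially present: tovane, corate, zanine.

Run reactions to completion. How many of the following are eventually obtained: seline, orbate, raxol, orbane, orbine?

tovane present → orbane forms (Rx 5).
corate and orbane present → orbine forms (Rx 8).
tovane and orbine present → raxol forms (Rx 7).
seline would need falane (Rx 4), but falane never forms.
No rule produces orbate, and it is not given.
raxol: reached.
orbane: reached.
orbine: reached.
Reached: raxol, orbane, and orbine — 3 of the 5.

3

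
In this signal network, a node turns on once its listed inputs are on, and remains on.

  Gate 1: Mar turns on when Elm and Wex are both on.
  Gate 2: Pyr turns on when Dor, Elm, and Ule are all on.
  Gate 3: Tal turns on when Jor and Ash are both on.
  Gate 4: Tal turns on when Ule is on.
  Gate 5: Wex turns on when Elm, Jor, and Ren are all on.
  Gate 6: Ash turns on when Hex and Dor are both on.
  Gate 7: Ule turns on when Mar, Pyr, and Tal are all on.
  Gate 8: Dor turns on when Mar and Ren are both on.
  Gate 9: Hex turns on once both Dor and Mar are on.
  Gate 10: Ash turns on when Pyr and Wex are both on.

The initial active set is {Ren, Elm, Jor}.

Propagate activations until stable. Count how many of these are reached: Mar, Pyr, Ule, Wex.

2

Elm, Jor, and Ren are on, so Wex turns on (Gate 5).
Gate 1: Elm and Wex on → Mar on.
Mar: reached.
Pyr would need Dor, Elm, and Ule (Gate 2), but Ule never turns on.
Ule would need Mar, Pyr, and Tal (Gate 7), but Pyr never turns on.
Wex: reached.
Reached: Mar and Wex — 2 of the 4.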